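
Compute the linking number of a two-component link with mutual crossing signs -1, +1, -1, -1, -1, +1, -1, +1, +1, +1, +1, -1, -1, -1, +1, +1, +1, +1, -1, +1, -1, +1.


Step 1: Count positive crossings: 12
Step 2: Count negative crossings: 10
Step 3: Sum of signs = 12 - 10 = 2
Step 4: Linking number = sum/2 = 2/2 = 1

1


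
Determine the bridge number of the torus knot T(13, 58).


The bridge number of T(p,q) is min(p,q).
min(13, 58) = 13

13


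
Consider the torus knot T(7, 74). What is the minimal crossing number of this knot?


For a torus knot T(p, q) with gcd(p,q)=1,
the crossing number is min(p*(q-1), q*(p-1)).
p*(q-1) = 7*73 = 511
q*(p-1) = 74*6 = 444
min(511, 444) = 444

444


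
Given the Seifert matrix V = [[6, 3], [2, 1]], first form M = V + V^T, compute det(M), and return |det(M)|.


Step 1: Form V + V^T where V = [[6, 3], [2, 1]]
  V^T = [[6, 2], [3, 1]]
  V + V^T = [[12, 5], [5, 2]]
Step 2: det(V + V^T) = 12*2 - 5*5
  = 24 - 25 = -1
Step 3: Knot determinant = |det(V + V^T)| = |-1| = 1

1


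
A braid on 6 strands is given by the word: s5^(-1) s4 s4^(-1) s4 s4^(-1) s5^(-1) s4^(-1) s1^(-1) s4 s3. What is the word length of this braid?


The word length counts the number of generators (including inverses).
Listing each generator: s5^(-1), s4, s4^(-1), s4, s4^(-1), s5^(-1), s4^(-1), s1^(-1), s4, s3
There are 10 generators in this braid word.

10


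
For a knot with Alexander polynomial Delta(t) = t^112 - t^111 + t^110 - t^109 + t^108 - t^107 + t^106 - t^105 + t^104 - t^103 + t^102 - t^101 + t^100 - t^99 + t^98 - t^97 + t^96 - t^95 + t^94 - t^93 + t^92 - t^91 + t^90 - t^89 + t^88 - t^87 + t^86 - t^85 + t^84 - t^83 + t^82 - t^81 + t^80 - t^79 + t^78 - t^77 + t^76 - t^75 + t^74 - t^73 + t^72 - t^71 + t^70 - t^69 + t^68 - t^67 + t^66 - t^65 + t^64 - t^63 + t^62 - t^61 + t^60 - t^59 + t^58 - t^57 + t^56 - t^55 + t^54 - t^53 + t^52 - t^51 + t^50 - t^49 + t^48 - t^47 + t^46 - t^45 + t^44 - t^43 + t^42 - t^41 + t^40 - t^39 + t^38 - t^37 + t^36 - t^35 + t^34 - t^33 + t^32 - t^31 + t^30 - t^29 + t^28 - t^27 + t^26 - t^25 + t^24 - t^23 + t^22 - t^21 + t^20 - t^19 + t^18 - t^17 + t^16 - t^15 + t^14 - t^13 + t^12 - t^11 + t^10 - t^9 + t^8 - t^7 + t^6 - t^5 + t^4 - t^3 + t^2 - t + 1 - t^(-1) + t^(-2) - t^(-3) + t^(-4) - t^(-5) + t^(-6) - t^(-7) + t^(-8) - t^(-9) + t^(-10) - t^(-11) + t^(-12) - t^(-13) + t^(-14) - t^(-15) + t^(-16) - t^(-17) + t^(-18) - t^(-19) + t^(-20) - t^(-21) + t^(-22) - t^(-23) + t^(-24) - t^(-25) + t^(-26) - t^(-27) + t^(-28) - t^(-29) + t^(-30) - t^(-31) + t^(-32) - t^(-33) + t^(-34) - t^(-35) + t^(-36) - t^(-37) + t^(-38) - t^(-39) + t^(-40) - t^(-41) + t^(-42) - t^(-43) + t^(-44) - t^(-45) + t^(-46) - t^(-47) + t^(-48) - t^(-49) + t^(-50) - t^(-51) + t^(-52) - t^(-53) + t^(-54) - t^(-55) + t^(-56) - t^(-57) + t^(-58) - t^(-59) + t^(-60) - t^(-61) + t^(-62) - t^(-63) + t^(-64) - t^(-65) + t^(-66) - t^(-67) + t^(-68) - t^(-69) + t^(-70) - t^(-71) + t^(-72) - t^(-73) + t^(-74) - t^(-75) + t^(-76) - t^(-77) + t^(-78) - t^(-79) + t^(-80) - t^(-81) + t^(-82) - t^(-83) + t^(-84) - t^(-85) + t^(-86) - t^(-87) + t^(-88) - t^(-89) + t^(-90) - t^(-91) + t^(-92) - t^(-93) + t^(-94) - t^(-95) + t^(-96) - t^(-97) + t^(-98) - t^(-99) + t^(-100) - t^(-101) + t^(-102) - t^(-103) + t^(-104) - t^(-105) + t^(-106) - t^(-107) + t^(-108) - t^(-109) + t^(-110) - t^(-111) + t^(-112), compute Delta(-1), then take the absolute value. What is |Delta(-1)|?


Step 1: The polynomial has 225 terms with alternating signs, exponents from 112 down to -112.
Step 2: Substitute t = -1. The i-th term has coefficient (-1)^i and exponent (m-i),
  so its value is (-1)^i * (-1)^(m-i) = (-1)^m = 1 for every i.
Step 3: All 225 terms equal 1, so Delta(-1) = 225 * (1) = 225
Step 4: |Delta(-1)| = 225

225


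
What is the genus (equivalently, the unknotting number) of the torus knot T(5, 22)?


For a torus knot T(p,q), both the unknotting number and genus equal (p-1)(q-1)/2.
= (5-1)(22-1)/2
= 4*21/2
= 84/2 = 42

42


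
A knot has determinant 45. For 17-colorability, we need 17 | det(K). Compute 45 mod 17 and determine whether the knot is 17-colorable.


Step 1: A knot is p-colorable if and only if p divides its determinant.
Step 2: Compute 45 mod 17.
45 = 2 * 17 + 11
Step 3: 45 mod 17 = 11
Step 4: The knot is 17-colorable: no

11


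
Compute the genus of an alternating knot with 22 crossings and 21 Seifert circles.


For alternating knots, g = (c - s + 1)/2.
= (22 - 21 + 1)/2
= 2/2 = 1

1


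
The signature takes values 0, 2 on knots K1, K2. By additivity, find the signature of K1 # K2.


The signature is additive under connected sum.
signature(K1 # K2) = (0) + (2)
= 2

2


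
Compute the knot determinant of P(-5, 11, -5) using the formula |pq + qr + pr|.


Step 1: Compute pq + qr + pr.
pq = (-5)*11 = -55
qr = 11*(-5) = -55
pr = (-5)*(-5) = 25
pq + qr + pr = -55 + (-55) + 25 = -85
Step 2: Take absolute value.
det(P(-5,11,-5)) = |-85| = 85

85


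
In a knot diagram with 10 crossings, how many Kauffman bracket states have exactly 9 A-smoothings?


We choose which 9 of 10 crossings get A-smoothings.
C(10, 9) = 10! / (9! * 1!)
= 10

10


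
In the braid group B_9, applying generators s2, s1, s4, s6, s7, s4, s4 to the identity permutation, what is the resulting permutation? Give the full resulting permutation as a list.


Starting with identity [1, 2, 3, 4, 5, 6, 7, 8, 9].
Apply generators in sequence:
  After s2: [1, 3, 2, 4, 5, 6, 7, 8, 9]
  After s1: [3, 1, 2, 4, 5, 6, 7, 8, 9]
  After s4: [3, 1, 2, 5, 4, 6, 7, 8, 9]
  After s6: [3, 1, 2, 5, 4, 7, 6, 8, 9]
  After s7: [3, 1, 2, 5, 4, 7, 8, 6, 9]
  After s4: [3, 1, 2, 4, 5, 7, 8, 6, 9]
  After s4: [3, 1, 2, 5, 4, 7, 8, 6, 9]
Final permutation: [3, 1, 2, 5, 4, 7, 8, 6, 9]

[3, 1, 2, 5, 4, 7, 8, 6, 9]


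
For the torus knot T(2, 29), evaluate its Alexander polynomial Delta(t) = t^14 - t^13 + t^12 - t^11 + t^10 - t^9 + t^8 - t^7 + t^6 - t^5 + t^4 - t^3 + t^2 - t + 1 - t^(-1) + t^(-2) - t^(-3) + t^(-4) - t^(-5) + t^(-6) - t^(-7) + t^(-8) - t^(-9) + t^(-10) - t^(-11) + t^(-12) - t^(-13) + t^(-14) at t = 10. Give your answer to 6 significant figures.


Substituting t = 10 into Delta(t) = t^14 - t^13 + t^12 - t^11 + t^10 - t^9 + t^8 - t^7 + t^6 - t^5 + t^4 - t^3 + t^2 - t + 1 - t^(-1) + t^(-2) - t^(-3) + t^(-4) - t^(-5) + t^(-6) - t^(-7) + t^(-8) - t^(-9) + t^(-10) - t^(-11) + t^(-12) - t^(-13) + t^(-14):
Term values: (100000000000000) + (-10000000000000) + (1000000000000) + (-100000000000) + (10000000000) + (-1000000000) + (100000000) + (-10000000) + (1000000) + (-100000) + (10000) + (-1000) + (100) + (-10) + (1) + (-0.1) + (0.01) + (-0.001) + (0.0001) + (-1e-05) + (1e-06) + (-1e-07) + (1e-08) + (-1e-09) + (1e-10) + (-1e-11) + (1e-12) + (-1e-13) + (1e-14)
Sum = 9.090909091e+13
Rounded to 6 significant figures: 9.09091e+13

9.09091e+13


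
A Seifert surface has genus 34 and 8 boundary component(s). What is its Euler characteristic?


chi = 2 - 2g - b
= 2 - 2*34 - 8
= 2 - 68 - 8 = -74

-74


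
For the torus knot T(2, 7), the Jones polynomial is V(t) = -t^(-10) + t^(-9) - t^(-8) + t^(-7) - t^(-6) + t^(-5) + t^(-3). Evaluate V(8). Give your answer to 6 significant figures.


Substituting t = 8 into V(t) = -t^(-10) + t^(-9) - t^(-8) + t^(-7) - t^(-6) + t^(-5) + t^(-3):
  (-)t^(-10) = -9.31323e-10
  (+)t^(-9) = 7.45058e-09
  (-)t^(-8) = -5.96046e-08
  (+)t^(-7) = 4.76837e-07
  (-)t^(-6) = -3.8147e-06
  (+)t^(-5) = 3.05176e-05
  (+)t^(-3) = 0.00195312
Sum = (-9.31323e-10) + (7.45058e-09) + (-5.96046e-08) + (4.76837e-07) + (-3.8147e-06) + (3.05176e-05) + (0.00195312)
= 0.001980251633
Rounded to 6 significant figures: 0.00198025

0.00198025


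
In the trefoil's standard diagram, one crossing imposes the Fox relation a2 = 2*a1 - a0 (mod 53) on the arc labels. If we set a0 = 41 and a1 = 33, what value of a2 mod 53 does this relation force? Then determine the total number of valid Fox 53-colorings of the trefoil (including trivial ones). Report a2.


Step 1: Apply the given crossing relation 2*a1 - a0 - a2 = 0 (mod 53).
  a2 = 2*a1 - a0 mod 53
  a2 = 2*33 - 41 mod 53
  a2 = 66 - 41 mod 53
  a2 = 25 mod 53 = 25
Step 2: The trefoil has determinant 3.
  Number of Fox p-colorings (p prime) is p^2 if p = 3, else p.
  Since 53 does not divide 3, only trivial (constant) colorings exist.
  (So the trial a0 = 41, a1 = 33 with a0 != a1 does NOT extend to a valid coloring of the whole trefoil: the other two crossing relations require 3*(a1 - a0) = 0 (mod 53), which fails.)
  Total colorings = 53
Step 3: a2 = 25, total Fox 53-colorings = 53

25


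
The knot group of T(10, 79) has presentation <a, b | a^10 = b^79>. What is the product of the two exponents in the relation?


The relation is a^10 = b^79.
Product of exponents = 10 * 79
= 790

790


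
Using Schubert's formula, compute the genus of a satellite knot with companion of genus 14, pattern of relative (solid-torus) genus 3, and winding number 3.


Schubert: g(satellite) = g_rel(pattern) + |winding| * g(companion),
where g_rel(pattern) is the genus of the pattern relative to the solid torus.
= 3 + 3 * 14
= 3 + 42 = 45

45


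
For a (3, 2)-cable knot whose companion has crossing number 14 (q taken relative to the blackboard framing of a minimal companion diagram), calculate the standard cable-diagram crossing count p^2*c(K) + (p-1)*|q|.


Step 1: Each of the c(K) crossings of the companion diagram becomes p*p = p^2 crossings among the p parallel strands, and each of the |q| twists s_1 s_2 ... s_(p-1) adds (p-1) crossings.
  Crossings = p^2 * c(K) + (p-1)*|q|
Step 2: = 3^2 * 14 + (3-1)*2
Step 3: = 9*14 + 2*2
Step 4: = 126 + 4 = 130

130


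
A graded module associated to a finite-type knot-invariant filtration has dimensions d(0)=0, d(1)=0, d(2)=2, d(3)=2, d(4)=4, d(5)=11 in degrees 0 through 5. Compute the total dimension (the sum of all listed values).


Total dimension = d(0) + d(1) + ... + d(5)
= 0 + 0 + 2 + 2 + 4 + 11
= 19

19


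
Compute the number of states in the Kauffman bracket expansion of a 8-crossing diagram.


Each crossing contributes 2 choices (A-smoothing or B-smoothing).
Total states = 2^8 = 256

256


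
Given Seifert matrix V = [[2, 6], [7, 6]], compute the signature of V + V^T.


Step 1: V + V^T = [[4, 13], [13, 12]]
Step 2: trace = 16, det = -121
Step 3: Discriminant = 16^2 - 4*(-121) = 740
Step 4: Eigenvalues: 21.6015, -5.60147
Step 5: Signature = (# positive eigenvalues) - (# negative eigenvalues) = 0

0


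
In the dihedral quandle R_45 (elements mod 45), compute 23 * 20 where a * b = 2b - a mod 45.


23 * 20 = 2*20 - 23 mod 45
= 40 - 23 mod 45
= 17 mod 45 = 17

17


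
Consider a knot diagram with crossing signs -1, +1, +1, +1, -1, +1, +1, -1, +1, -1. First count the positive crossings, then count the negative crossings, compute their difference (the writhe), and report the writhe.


Step 1: Count positive crossings (+1).
Positive crossings: 6
Step 2: Count negative crossings (-1).
Negative crossings: 4
Step 3: Writhe = (positive) - (negative)
w = 6 - 4 = 2
Step 4: |w| = 2, and w is positive

2


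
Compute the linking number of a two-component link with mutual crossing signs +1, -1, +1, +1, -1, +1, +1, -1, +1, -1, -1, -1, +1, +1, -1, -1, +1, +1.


Step 1: Count positive crossings: 10
Step 2: Count negative crossings: 8
Step 3: Sum of signs = 10 - 8 = 2
Step 4: Linking number = sum/2 = 2/2 = 1

1


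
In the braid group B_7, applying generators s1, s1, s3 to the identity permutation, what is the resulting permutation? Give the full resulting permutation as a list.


Starting with identity [1, 2, 3, 4, 5, 6, 7].
Apply generators in sequence:
  After s1: [2, 1, 3, 4, 5, 6, 7]
  After s1: [1, 2, 3, 4, 5, 6, 7]
  After s3: [1, 2, 4, 3, 5, 6, 7]
Final permutation: [1, 2, 4, 3, 5, 6, 7]

[1, 2, 4, 3, 5, 6, 7]


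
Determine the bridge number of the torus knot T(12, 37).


The bridge number of T(p,q) is min(p,q).
min(12, 37) = 12

12


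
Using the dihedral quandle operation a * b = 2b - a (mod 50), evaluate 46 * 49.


46 * 49 = 2*49 - 46 mod 50
= 98 - 46 mod 50
= 52 mod 50 = 2

2


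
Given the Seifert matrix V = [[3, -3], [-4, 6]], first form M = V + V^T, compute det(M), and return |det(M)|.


Step 1: Form V + V^T where V = [[3, -3], [-4, 6]]
  V^T = [[3, -4], [-3, 6]]
  V + V^T = [[6, -7], [-7, 12]]
Step 2: det(V + V^T) = 6*12 - (-7)*(-7)
  = 72 - 49 = 23
Step 3: Knot determinant = |det(V + V^T)| = |23| = 23

23


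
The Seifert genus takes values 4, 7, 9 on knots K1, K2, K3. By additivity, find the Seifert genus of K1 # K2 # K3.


The Seifert genus is additive under connected sum.
Seifert genus(K1 # K2 # K3) = (4) + (7) + (9)
= 20

20


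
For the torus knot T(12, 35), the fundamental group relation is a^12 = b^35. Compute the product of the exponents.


The relation is a^12 = b^35.
Product of exponents = 12 * 35
= 420

420


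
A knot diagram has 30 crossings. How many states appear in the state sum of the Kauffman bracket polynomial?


Each crossing contributes 2 choices (A-smoothing or B-smoothing).
Total states = 2^30 = 1073741824

1073741824


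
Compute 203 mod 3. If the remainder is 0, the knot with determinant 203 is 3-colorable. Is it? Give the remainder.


Step 1: A knot is p-colorable if and only if p divides its determinant.
Step 2: Compute 203 mod 3.
203 = 67 * 3 + 2
Step 3: 203 mod 3 = 2
Step 4: The knot is 3-colorable: no

2


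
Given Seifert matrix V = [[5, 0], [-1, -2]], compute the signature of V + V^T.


Step 1: V + V^T = [[10, -1], [-1, -4]]
Step 2: trace = 6, det = -41
Step 3: Discriminant = 6^2 - 4*(-41) = 200
Step 4: Eigenvalues: 10.0711, -4.07107
Step 5: Signature = (# positive eigenvalues) - (# negative eigenvalues) = 0

0


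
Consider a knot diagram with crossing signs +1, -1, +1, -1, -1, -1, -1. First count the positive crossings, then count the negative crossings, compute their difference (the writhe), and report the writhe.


Step 1: Count positive crossings (+1).
Positive crossings: 2
Step 2: Count negative crossings (-1).
Negative crossings: 5
Step 3: Writhe = (positive) - (negative)
w = 2 - 5 = -3
Step 4: |w| = 3, and w is negative

-3


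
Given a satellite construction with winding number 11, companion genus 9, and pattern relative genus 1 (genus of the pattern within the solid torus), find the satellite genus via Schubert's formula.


Schubert: g(satellite) = g_rel(pattern) + |winding| * g(companion),
where g_rel(pattern) is the genus of the pattern relative to the solid torus.
= 1 + 11 * 9
= 1 + 99 = 100

100


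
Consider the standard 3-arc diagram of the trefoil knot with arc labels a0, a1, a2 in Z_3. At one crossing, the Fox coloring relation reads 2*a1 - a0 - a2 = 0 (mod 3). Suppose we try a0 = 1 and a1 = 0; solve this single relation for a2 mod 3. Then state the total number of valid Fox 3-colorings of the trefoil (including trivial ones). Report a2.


Step 1: Apply the given crossing relation 2*a1 - a0 - a2 = 0 (mod 3).
  a2 = 2*a1 - a0 mod 3
  a2 = 2*0 - 1 mod 3
  a2 = 0 - 1 mod 3
  a2 = -1 mod 3 = 2
Step 2: The trefoil has determinant 3.
  Number of Fox p-colorings (p prime) is p^2 if p = 3, else p.
  Since p = 3 divides det = 3, the trefoil is 3-colorable.
  (Indeed for p = 3 any choice of a0, a1 extends to a valid coloring; the trial (a0, a1, a2) = (1, 0, 2) satisfies all three crossing relations.)
  Total colorings = 3^2 = 9
Step 3: a2 = 2, total Fox 3-colorings = 9

2


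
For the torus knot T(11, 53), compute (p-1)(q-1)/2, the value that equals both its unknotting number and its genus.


For a torus knot T(p,q), both the unknotting number and genus equal (p-1)(q-1)/2.
= (11-1)(53-1)/2
= 10*52/2
= 520/2 = 260

260


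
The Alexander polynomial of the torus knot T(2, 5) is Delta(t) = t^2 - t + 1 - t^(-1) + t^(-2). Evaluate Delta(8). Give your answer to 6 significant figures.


Substituting t = 8 into Delta(t) = t^2 - t + 1 - t^(-1) + t^(-2):
Term values: (64) + (-8) + (1) + (-0.125) + (0.015625)
Sum = 56.890625
Rounded to 6 significant figures: 56.8906

56.8906


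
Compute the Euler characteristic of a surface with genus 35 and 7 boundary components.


chi = 2 - 2g - b
= 2 - 2*35 - 7
= 2 - 70 - 7 = -75

-75


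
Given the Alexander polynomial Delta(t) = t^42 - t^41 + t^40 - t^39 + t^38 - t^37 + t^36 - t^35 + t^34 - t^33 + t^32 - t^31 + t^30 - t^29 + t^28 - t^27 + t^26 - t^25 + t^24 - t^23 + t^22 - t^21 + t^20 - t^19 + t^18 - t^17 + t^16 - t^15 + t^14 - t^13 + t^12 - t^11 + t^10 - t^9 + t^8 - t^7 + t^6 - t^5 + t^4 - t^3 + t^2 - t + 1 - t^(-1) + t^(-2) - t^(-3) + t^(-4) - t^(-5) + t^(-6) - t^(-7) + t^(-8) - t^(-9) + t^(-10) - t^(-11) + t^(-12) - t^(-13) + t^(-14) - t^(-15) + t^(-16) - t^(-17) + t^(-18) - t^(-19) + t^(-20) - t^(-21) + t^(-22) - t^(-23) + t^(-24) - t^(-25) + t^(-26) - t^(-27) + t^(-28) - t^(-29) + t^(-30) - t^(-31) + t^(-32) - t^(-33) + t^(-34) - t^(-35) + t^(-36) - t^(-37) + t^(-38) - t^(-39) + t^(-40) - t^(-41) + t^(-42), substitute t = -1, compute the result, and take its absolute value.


Step 1: The polynomial has 85 terms with alternating signs, exponents from 42 down to -42.
Step 2: Substitute t = -1. The i-th term has coefficient (-1)^i and exponent (m-i),
  so its value is (-1)^i * (-1)^(m-i) = (-1)^m = 1 for every i.
Step 3: All 85 terms equal 1, so Delta(-1) = 85 * (1) = 85
Step 4: |Delta(-1)| = 85

85


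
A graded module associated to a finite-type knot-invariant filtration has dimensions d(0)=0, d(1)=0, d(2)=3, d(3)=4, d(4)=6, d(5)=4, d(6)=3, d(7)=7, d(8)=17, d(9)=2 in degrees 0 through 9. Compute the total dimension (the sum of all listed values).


Total dimension = d(0) + d(1) + ... + d(9)
= 0 + 0 + 3 + 4 + 6 + 4 + 3 + 7 + 17 + 2
= 46

46


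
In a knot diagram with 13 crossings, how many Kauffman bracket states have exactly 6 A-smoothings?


We choose which 6 of 13 crossings get A-smoothings.
C(13, 6) = 13! / (6! * 7!)
= 1716

1716


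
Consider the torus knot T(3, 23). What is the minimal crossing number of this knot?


For a torus knot T(p, q) with gcd(p,q)=1,
the crossing number is min(p*(q-1), q*(p-1)).
p*(q-1) = 3*22 = 66
q*(p-1) = 23*2 = 46
min(66, 46) = 46

46


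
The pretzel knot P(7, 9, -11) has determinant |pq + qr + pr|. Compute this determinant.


Step 1: Compute pq + qr + pr.
pq = 7*9 = 63
qr = 9*(-11) = -99
pr = 7*(-11) = -77
pq + qr + pr = 63 + (-99) + (-77) = -113
Step 2: Take absolute value.
det(P(7,9,-11)) = |-113| = 113

113


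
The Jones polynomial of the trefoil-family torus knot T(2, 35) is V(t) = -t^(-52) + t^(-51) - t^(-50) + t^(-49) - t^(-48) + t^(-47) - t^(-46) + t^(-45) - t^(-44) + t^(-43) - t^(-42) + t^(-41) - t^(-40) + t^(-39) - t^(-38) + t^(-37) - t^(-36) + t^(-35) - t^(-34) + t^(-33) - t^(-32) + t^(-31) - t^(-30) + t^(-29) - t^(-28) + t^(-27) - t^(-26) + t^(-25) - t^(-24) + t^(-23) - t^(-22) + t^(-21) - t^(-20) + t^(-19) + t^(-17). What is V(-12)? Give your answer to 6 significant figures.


Substituting t = -12 into V(t) = -t^(-52) + t^(-51) - t^(-50) + t^(-49) - t^(-48) + t^(-47) - t^(-46) + t^(-45) - t^(-44) + t^(-43) - t^(-42) + t^(-41) - t^(-40) + t^(-39) - t^(-38) + t^(-37) - t^(-36) + t^(-35) - t^(-34) + t^(-33) - t^(-32) + t^(-31) - t^(-30) + t^(-29) - t^(-28) + t^(-27) - t^(-26) + t^(-25) - t^(-24) + t^(-23) - t^(-22) + t^(-21) - t^(-20) + t^(-19) + t^(-17):
  (-)t^(-52) = -7.63089e-57
  (+)t^(-51) = -9.15707e-56
  (-)t^(-50) = -1.09885e-54
  (+)t^(-49) = -1.31862e-53
  (-)t^(-48) = -1.58234e-52
  (+)t^(-47) = -1.89881e-51
  (-)t^(-46) = -2.27857e-50
  (+)t^(-45) = -2.73429e-49
  (-)t^(-44) = -3.28114e-48
  (+)t^(-43) = -3.93737e-47
  (-)t^(-42) = -4.72485e-46
  (+)t^(-41) = -5.66982e-45
  (-)t^(-40) = -6.80378e-44
  (+)t^(-39) = -8.16453e-43
  (-)t^(-38) = -9.79744e-42
  (+)t^(-37) = -1.17569e-40
  (-)t^(-36) = -1.41083e-39
  (+)t^(-35) = -1.693e-38
  (-)t^(-34) = -2.0316e-37
  (+)t^(-33) = -2.43792e-36
  (-)t^(-32) = -2.9255e-35
  (+)t^(-31) = -3.5106e-34
  (-)t^(-30) = -4.21272e-33
  (+)t^(-29) = -5.05526e-32
  (-)t^(-28) = -6.06632e-31
  (+)t^(-27) = -7.27958e-30
  (-)t^(-26) = -8.7355e-29
  (+)t^(-25) = -1.04826e-27
  (-)t^(-24) = -1.25791e-26
  (+)t^(-23) = -1.50949e-25
  (-)t^(-22) = -1.81139e-24
  (+)t^(-21) = -2.17367e-23
  (-)t^(-20) = -2.60841e-22
  (+)t^(-19) = -3.13009e-21
  (+)t^(-17) = -4.50732e-19
Sum = (-7.63089e-57) + (-9.15707e-56) + (-1.09885e-54) + (-1.31862e-53) + (-1.58234e-52) + (-1.89881e-51) + (-2.27857e-50) + (-2.73429e-49) + (-3.28114e-48) + (-3.93737e-47) + (-4.72485e-46) + (-5.66982e-45) + (-6.80378e-44) + (-8.16453e-43) + (-9.79744e-42) + (-1.17569e-40) + (-1.41083e-39) + (-1.693e-38) + (-2.0316e-37) + (-2.43792e-36) + (-2.9255e-35) + (-3.5106e-34) + (-4.21272e-33) + (-5.05526e-32) + (-6.06632e-31) + (-7.27958e-30) + (-8.7355e-29) + (-1.04826e-27) + (-1.25791e-26) + (-1.50949e-25) + (-1.81139e-24) + (-2.17367e-23) + (-2.60841e-22) + (-3.13009e-21) + (-4.50732e-19)
= -4.541470808e-19
Rounded to 6 significant figures: -4.54147e-19

-4.54147e-19


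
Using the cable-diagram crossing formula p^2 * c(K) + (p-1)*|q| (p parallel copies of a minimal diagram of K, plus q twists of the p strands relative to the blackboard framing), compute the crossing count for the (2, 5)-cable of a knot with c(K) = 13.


Step 1: Each of the c(K) crossings of the companion diagram becomes p*p = p^2 crossings among the p parallel strands, and each of the |q| twists s_1 s_2 ... s_(p-1) adds (p-1) crossings.
  Crossings = p^2 * c(K) + (p-1)*|q|
Step 2: = 2^2 * 13 + (2-1)*5
Step 3: = 4*13 + 1*5
Step 4: = 52 + 5 = 57

57


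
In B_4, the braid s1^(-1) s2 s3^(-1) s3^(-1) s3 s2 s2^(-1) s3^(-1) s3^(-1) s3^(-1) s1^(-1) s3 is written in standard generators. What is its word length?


The word length counts the number of generators (including inverses).
Listing each generator: s1^(-1), s2, s3^(-1), s3^(-1), s3, s2, s2^(-1), s3^(-1), s3^(-1), s3^(-1), s1^(-1), s3
There are 12 generators in this braid word.

12


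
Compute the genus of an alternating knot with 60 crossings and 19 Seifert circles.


For alternating knots, g = (c - s + 1)/2.
= (60 - 19 + 1)/2
= 42/2 = 21

21


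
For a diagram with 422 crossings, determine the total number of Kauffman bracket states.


Each crossing contributes 2 choices (A-smoothing or B-smoothing).
Total states = 2^422 = 10830740992659433045228180406808920716548582325686783496759685861775864483615725089999900023844295226942934417817982702456930304

10830740992659433045228180406808920716548582325686783496759685861775864483615725089999900023844295226942934417817982702456930304


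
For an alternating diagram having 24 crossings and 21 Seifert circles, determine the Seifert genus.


For alternating knots, g = (c - s + 1)/2.
= (24 - 21 + 1)/2
= 4/2 = 2

2


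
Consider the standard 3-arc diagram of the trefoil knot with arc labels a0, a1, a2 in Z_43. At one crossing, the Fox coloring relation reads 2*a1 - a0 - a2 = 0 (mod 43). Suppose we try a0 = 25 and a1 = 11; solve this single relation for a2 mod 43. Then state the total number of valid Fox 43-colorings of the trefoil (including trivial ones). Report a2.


Step 1: Apply the given crossing relation 2*a1 - a0 - a2 = 0 (mod 43).
  a2 = 2*a1 - a0 mod 43
  a2 = 2*11 - 25 mod 43
  a2 = 22 - 25 mod 43
  a2 = -3 mod 43 = 40
Step 2: The trefoil has determinant 3.
  Number of Fox p-colorings (p prime) is p^2 if p = 3, else p.
  Since 43 does not divide 3, only trivial (constant) colorings exist.
  (So the trial a0 = 25, a1 = 11 with a0 != a1 does NOT extend to a valid coloring of the whole trefoil: the other two crossing relations require 3*(a1 - a0) = 0 (mod 43), which fails.)
  Total colorings = 43
Step 3: a2 = 40, total Fox 43-colorings = 43

40


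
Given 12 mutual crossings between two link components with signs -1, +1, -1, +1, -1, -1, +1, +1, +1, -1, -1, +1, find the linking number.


Step 1: Count positive crossings: 6
Step 2: Count negative crossings: 6
Step 3: Sum of signs = 6 - 6 = 0
Step 4: Linking number = sum/2 = 0/2 = 0

0


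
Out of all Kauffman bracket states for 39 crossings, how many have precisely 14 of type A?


We choose which 14 of 39 crossings get A-smoothings.
C(39, 14) = 39! / (14! * 25!)
= 15084504396

15084504396


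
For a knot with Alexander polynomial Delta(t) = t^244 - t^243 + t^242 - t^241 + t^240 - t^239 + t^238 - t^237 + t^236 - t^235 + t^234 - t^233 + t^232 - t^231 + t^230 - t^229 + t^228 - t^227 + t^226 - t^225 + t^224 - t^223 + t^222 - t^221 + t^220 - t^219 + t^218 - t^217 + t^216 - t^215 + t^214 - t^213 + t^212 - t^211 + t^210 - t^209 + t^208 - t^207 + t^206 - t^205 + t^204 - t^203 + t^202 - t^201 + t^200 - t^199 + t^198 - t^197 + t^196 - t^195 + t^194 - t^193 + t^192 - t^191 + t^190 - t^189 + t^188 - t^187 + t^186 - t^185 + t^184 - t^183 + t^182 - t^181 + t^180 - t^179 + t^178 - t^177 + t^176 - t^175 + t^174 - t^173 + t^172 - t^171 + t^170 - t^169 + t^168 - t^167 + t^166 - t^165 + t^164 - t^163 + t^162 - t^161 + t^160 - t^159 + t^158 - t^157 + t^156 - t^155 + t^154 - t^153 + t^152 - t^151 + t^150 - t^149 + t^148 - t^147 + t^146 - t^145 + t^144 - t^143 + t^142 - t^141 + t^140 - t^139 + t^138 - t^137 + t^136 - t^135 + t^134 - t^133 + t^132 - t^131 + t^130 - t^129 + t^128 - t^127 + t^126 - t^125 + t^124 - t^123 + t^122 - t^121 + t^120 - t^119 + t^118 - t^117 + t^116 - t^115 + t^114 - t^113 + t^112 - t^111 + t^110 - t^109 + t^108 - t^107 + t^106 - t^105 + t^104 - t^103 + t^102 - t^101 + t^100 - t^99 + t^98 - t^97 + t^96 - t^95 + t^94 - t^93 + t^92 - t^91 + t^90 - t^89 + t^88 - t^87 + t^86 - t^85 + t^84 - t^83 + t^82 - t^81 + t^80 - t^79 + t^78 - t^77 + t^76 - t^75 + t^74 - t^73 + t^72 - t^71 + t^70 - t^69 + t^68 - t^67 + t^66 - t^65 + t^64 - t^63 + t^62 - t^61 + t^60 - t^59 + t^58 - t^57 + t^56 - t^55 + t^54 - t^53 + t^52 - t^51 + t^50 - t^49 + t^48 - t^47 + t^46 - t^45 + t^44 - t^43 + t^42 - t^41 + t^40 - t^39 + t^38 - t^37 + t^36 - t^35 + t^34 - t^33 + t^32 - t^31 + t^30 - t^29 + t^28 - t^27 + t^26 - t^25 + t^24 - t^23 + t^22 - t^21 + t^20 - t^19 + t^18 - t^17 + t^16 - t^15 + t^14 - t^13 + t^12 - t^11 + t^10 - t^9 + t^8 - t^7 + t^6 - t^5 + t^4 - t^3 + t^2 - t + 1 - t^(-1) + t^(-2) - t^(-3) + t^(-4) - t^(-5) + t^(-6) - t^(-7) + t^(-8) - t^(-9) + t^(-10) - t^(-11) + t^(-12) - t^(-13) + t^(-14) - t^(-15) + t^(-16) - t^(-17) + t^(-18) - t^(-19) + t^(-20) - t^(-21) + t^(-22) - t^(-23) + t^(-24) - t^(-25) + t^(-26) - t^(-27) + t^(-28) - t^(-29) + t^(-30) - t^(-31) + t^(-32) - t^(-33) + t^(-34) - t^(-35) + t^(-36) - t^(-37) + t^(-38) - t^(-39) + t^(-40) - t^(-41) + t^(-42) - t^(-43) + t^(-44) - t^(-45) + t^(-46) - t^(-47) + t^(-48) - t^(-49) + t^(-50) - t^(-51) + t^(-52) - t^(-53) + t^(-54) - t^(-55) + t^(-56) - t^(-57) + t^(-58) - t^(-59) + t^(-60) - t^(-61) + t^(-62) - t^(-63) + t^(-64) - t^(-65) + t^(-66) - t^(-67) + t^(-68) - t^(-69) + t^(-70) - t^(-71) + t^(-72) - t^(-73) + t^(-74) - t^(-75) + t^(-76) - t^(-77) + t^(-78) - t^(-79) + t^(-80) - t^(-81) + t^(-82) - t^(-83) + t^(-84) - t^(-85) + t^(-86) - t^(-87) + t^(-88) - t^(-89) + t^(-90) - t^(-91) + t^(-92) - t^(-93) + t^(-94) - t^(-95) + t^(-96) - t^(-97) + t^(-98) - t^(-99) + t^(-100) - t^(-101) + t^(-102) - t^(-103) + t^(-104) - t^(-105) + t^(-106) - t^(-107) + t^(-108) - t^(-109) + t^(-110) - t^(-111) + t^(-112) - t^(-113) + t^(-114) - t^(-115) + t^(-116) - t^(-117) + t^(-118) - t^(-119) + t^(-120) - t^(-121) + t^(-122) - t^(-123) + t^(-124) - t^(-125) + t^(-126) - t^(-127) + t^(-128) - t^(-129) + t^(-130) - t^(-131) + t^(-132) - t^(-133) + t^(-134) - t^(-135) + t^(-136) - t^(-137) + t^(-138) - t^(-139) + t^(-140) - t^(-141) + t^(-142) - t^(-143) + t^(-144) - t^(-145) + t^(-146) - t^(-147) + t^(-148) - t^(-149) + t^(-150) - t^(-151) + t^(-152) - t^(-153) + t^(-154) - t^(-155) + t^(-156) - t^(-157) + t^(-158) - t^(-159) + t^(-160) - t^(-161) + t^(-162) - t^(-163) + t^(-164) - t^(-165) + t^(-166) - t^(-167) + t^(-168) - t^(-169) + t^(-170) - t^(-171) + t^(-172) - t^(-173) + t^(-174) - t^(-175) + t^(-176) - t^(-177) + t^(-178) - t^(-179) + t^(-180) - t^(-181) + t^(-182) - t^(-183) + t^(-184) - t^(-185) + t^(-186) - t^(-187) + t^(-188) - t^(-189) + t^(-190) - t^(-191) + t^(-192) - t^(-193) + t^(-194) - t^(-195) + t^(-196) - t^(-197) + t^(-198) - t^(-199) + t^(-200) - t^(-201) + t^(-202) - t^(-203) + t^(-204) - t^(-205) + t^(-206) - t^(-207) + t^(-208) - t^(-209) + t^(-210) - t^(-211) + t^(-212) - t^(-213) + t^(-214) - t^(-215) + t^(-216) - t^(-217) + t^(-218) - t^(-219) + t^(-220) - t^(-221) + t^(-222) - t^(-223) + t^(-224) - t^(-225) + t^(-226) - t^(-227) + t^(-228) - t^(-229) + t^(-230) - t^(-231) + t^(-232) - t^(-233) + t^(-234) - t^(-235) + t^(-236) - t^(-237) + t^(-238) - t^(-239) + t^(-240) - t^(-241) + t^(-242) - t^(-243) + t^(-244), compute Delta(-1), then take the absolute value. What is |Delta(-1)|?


Step 1: The polynomial has 489 terms with alternating signs, exponents from 244 down to -244.
Step 2: Substitute t = -1. The i-th term has coefficient (-1)^i and exponent (m-i),
  so its value is (-1)^i * (-1)^(m-i) = (-1)^m = 1 for every i.
Step 3: All 489 terms equal 1, so Delta(-1) = 489 * (1) = 489
Step 4: |Delta(-1)| = 489

489


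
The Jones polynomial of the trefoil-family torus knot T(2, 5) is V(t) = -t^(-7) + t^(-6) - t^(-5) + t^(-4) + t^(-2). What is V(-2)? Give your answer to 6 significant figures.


Substituting t = -2 into V(t) = -t^(-7) + t^(-6) - t^(-5) + t^(-4) + t^(-2):
  (-)t^(-7) = 0.0078125
  (+)t^(-6) = 0.015625
  (-)t^(-5) = 0.03125
  (+)t^(-4) = 0.0625
  (+)t^(-2) = 0.25
Sum = (0.0078125) + (0.015625) + (0.03125) + (0.0625) + (0.25)
= 0.3671875
Rounded to 6 significant figures: 0.367188

0.367188


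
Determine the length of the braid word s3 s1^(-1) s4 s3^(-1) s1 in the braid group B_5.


The word length counts the number of generators (including inverses).
Listing each generator: s3, s1^(-1), s4, s3^(-1), s1
There are 5 generators in this braid word.

5


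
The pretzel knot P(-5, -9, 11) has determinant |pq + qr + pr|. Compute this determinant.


Step 1: Compute pq + qr + pr.
pq = (-5)*(-9) = 45
qr = (-9)*11 = -99
pr = (-5)*11 = -55
pq + qr + pr = 45 + (-99) + (-55) = -109
Step 2: Take absolute value.
det(P(-5,-9,11)) = |-109| = 109

109


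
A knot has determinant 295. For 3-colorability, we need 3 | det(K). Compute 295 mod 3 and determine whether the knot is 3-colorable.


Step 1: A knot is p-colorable if and only if p divides its determinant.
Step 2: Compute 295 mod 3.
295 = 98 * 3 + 1
Step 3: 295 mod 3 = 1
Step 4: The knot is 3-colorable: no

1


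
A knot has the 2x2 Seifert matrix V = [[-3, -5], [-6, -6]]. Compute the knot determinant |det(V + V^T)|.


Step 1: Form V + V^T where V = [[-3, -5], [-6, -6]]
  V^T = [[-3, -6], [-5, -6]]
  V + V^T = [[-6, -11], [-11, -12]]
Step 2: det(V + V^T) = (-6)*(-12) - (-11)*(-11)
  = 72 - 121 = -49
Step 3: Knot determinant = |det(V + V^T)| = |-49| = 49

49


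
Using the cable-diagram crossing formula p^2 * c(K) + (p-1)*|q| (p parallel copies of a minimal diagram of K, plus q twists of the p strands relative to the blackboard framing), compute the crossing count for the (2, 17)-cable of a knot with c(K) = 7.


Step 1: Each of the c(K) crossings of the companion diagram becomes p*p = p^2 crossings among the p parallel strands, and each of the |q| twists s_1 s_2 ... s_(p-1) adds (p-1) crossings.
  Crossings = p^2 * c(K) + (p-1)*|q|
Step 2: = 2^2 * 7 + (2-1)*17
Step 3: = 4*7 + 1*17
Step 4: = 28 + 17 = 45

45


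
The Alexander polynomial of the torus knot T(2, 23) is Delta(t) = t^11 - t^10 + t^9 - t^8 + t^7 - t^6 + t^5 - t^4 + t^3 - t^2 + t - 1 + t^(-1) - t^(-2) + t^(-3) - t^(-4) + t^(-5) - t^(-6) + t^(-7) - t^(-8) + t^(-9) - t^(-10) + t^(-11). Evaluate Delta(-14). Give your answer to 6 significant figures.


Substituting t = -14 into Delta(t) = t^11 - t^10 + t^9 - t^8 + t^7 - t^6 + t^5 - t^4 + t^3 - t^2 + t - 1 + t^(-1) - t^(-2) + t^(-3) - t^(-4) + t^(-5) - t^(-6) + t^(-7) - t^(-8) + t^(-9) - t^(-10) + t^(-11):
Term values: (-4049565169664) + (-289254654976) + (-20661046784) + (-1475789056) + (-105413504) + (-7529536) + (-537824) + (-38416) + (-2744) + (-196) + (-14) + (-1) + (-0.0714286) + (-0.00510204) + (-0.000364431) + (-2.60308e-05) + (-1.85934e-06) + (-1.3281e-07) + (-9.48645e-09) + (-6.77604e-10) + (-4.84003e-11) + (-3.45716e-12) + (-2.4694e-13)
Sum = -4.361070183e+12
Rounded to 6 significant figures: -4.36107e+12

-4.36107e+12


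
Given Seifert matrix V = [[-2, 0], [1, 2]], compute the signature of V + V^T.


Step 1: V + V^T = [[-4, 1], [1, 4]]
Step 2: trace = 0, det = -17
Step 3: Discriminant = 0^2 - 4*(-17) = 68
Step 4: Eigenvalues: 4.12311, -4.12311
Step 5: Signature = (# positive eigenvalues) - (# negative eigenvalues) = 0

0


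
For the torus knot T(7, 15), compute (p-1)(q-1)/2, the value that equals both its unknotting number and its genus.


For a torus knot T(p,q), both the unknotting number and genus equal (p-1)(q-1)/2.
= (7-1)(15-1)/2
= 6*14/2
= 84/2 = 42

42


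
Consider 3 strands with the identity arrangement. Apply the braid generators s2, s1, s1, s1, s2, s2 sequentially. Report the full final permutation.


Starting with identity [1, 2, 3].
Apply generators in sequence:
  After s2: [1, 3, 2]
  After s1: [3, 1, 2]
  After s1: [1, 3, 2]
  After s1: [3, 1, 2]
  After s2: [3, 2, 1]
  After s2: [3, 1, 2]
Final permutation: [3, 1, 2]

[3, 1, 2]


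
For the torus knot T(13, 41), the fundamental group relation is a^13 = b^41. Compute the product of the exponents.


The relation is a^13 = b^41.
Product of exponents = 13 * 41
= 533

533


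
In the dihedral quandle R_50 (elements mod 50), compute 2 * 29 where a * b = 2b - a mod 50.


2 * 29 = 2*29 - 2 mod 50
= 58 - 2 mod 50
= 56 mod 50 = 6

6


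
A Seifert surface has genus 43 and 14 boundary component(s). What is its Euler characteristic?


chi = 2 - 2g - b
= 2 - 2*43 - 14
= 2 - 86 - 14 = -98

-98


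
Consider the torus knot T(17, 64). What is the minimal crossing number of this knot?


For a torus knot T(p, q) with gcd(p,q)=1,
the crossing number is min(p*(q-1), q*(p-1)).
p*(q-1) = 17*63 = 1071
q*(p-1) = 64*16 = 1024
min(1071, 1024) = 1024

1024


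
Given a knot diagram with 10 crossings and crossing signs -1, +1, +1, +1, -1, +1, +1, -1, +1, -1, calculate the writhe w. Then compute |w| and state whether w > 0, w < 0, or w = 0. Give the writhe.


Step 1: Count positive crossings (+1).
Positive crossings: 6
Step 2: Count negative crossings (-1).
Negative crossings: 4
Step 3: Writhe = (positive) - (negative)
w = 6 - 4 = 2
Step 4: |w| = 2, and w is positive

2


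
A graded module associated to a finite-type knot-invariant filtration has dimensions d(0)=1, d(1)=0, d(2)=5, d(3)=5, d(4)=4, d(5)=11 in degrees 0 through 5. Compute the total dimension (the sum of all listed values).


Total dimension = d(0) + d(1) + ... + d(5)
= 1 + 0 + 5 + 5 + 4 + 11
= 26

26


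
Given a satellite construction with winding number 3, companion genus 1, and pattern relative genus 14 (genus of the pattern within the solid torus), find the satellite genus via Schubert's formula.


Schubert: g(satellite) = g_rel(pattern) + |winding| * g(companion),
where g_rel(pattern) is the genus of the pattern relative to the solid torus.
= 14 + 3 * 1
= 14 + 3 = 17

17


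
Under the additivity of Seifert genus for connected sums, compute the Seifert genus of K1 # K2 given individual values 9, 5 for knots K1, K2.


The Seifert genus is additive under connected sum.
Seifert genus(K1 # K2) = (9) + (5)
= 14

14


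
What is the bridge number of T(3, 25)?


The bridge number of T(p,q) is min(p,q).
min(3, 25) = 3

3


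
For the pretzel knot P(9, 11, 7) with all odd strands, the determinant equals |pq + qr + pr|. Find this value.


Step 1: Compute pq + qr + pr.
pq = 9*11 = 99
qr = 11*7 = 77
pr = 9*7 = 63
pq + qr + pr = 99 + 77 + 63 = 239
Step 2: Take absolute value.
det(P(9,11,7)) = |239| = 239

239


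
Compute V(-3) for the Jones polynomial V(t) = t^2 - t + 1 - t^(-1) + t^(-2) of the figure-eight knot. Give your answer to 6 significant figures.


Substituting t = -3 into V(t) = t^2 - t + 1 - t^(-1) + t^(-2):
  (+)t^(2) = 9
  (-)t^(1) = 3
  (+)t^(0) = 1
  (-)t^(-1) = 0.333333
  (+)t^(-2) = 0.111111
Sum = (9) + (3) + (1) + (0.333333) + (0.111111)
= 13.44444444
Rounded to 6 significant figures: 13.4444

13.4444


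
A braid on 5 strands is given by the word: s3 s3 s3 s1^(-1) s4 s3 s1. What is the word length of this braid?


The word length counts the number of generators (including inverses).
Listing each generator: s3, s3, s3, s1^(-1), s4, s3, s1
There are 7 generators in this braid word.

7


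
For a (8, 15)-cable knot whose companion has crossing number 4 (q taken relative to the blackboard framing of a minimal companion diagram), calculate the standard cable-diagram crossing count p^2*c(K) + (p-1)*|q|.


Step 1: Each of the c(K) crossings of the companion diagram becomes p*p = p^2 crossings among the p parallel strands, and each of the |q| twists s_1 s_2 ... s_(p-1) adds (p-1) crossings.
  Crossings = p^2 * c(K) + (p-1)*|q|
Step 2: = 8^2 * 4 + (8-1)*15
Step 3: = 64*4 + 7*15
Step 4: = 256 + 105 = 361

361


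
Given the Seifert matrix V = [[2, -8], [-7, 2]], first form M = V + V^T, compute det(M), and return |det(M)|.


Step 1: Form V + V^T where V = [[2, -8], [-7, 2]]
  V^T = [[2, -7], [-8, 2]]
  V + V^T = [[4, -15], [-15, 4]]
Step 2: det(V + V^T) = 4*4 - (-15)*(-15)
  = 16 - 225 = -209
Step 3: Knot determinant = |det(V + V^T)| = |-209| = 209

209


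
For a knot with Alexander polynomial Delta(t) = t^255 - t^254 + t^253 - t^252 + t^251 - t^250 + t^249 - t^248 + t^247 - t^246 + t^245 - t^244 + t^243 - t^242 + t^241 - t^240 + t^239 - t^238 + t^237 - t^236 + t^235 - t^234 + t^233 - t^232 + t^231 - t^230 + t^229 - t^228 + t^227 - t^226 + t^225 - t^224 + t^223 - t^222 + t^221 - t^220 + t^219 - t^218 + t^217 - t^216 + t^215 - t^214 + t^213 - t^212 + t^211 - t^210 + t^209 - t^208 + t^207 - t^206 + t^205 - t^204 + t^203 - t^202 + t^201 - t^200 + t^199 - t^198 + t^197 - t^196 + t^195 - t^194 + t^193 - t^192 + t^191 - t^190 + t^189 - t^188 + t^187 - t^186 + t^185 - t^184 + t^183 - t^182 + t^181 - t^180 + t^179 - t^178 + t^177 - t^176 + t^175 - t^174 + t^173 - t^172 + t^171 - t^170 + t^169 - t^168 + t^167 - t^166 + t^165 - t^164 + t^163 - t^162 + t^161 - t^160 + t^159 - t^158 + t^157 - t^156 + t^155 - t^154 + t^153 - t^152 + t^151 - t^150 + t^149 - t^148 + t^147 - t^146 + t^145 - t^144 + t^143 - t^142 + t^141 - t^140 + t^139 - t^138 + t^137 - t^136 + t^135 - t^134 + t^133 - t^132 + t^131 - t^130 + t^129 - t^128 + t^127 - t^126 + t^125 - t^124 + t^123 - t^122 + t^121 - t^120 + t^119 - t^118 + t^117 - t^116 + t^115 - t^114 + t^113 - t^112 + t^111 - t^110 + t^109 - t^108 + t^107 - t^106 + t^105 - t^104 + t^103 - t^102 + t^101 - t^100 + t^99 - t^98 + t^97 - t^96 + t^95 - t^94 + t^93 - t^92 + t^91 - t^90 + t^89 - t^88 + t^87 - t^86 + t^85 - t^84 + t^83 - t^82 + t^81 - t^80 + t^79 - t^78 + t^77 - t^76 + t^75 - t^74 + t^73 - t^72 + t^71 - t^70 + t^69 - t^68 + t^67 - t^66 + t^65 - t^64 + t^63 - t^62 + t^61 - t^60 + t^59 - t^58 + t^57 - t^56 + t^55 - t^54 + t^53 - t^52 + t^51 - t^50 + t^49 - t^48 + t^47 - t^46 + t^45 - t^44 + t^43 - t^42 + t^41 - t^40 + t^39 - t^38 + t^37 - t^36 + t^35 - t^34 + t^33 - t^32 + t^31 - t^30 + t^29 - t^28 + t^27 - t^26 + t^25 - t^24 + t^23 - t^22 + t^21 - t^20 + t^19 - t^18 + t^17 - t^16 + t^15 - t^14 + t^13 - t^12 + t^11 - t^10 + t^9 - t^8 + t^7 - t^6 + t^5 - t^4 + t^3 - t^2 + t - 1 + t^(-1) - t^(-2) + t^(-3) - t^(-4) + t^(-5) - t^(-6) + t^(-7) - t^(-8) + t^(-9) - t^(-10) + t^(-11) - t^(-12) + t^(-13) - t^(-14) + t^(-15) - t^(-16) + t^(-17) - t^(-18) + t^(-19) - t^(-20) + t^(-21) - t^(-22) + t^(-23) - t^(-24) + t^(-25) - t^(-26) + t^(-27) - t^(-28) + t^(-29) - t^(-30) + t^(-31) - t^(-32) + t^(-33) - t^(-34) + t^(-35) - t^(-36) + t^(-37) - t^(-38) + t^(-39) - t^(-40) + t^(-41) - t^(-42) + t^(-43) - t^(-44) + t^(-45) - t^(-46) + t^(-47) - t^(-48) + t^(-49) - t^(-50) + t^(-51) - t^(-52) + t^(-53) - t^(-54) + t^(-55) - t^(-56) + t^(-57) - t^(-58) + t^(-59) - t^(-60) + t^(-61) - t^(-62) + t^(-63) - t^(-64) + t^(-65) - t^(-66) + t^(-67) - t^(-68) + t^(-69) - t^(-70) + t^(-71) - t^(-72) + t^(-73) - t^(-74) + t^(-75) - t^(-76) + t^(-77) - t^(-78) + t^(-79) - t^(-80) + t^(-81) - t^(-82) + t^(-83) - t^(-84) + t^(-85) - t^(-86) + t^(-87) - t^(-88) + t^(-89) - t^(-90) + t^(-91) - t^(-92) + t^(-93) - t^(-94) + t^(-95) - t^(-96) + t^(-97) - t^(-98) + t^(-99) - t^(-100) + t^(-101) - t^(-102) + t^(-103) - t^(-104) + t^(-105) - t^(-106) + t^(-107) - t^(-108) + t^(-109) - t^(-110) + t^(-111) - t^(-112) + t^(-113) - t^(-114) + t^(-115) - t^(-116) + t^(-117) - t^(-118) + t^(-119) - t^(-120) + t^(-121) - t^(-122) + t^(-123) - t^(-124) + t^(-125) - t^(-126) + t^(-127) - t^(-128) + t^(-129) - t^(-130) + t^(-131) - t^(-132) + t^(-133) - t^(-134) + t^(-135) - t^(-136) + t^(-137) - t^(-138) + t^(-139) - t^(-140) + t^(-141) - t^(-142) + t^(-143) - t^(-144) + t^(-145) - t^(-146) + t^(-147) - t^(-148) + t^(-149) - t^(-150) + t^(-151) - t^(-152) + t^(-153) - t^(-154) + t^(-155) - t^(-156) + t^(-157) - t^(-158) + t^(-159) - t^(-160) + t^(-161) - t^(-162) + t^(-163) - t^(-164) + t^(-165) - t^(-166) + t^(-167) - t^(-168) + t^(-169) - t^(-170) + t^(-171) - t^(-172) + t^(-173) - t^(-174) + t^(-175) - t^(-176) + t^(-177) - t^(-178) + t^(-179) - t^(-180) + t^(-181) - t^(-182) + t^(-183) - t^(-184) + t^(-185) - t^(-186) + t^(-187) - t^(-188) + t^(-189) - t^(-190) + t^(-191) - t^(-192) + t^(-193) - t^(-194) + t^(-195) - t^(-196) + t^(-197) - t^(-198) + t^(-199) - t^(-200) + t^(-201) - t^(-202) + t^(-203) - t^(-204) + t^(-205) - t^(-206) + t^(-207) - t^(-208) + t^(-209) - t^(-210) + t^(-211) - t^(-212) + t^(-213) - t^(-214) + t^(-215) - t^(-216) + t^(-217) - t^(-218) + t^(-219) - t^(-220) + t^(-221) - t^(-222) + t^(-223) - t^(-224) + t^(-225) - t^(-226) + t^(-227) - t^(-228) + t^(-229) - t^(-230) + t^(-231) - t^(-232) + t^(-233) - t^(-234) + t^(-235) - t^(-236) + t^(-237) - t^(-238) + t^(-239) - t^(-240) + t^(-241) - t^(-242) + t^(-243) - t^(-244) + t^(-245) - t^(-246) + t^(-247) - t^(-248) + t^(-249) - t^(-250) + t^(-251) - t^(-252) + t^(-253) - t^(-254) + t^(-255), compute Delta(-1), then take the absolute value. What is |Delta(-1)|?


Step 1: The polynomial has 511 terms with alternating signs, exponents from 255 down to -255.
Step 2: Substitute t = -1. The i-th term has coefficient (-1)^i and exponent (m-i),
  so its value is (-1)^i * (-1)^(m-i) = (-1)^m = -1 for every i.
Step 3: All 511 terms equal -1, so Delta(-1) = 511 * (-1) = -511
Step 4: |Delta(-1)| = 511

511
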